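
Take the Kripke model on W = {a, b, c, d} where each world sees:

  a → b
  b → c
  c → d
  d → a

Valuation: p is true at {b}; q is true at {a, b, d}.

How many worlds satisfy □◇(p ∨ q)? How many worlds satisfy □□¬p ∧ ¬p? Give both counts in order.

For □◇(p ∨ q):
a: successors {b}; ◇(p ∨ q) there: b:F. ✗
b: successors {c}; ◇(p ∨ q) there: c:T. ✓
c: successors {d}; ◇(p ∨ q) there: d:T. ✓
d: successors {a}; ◇(p ∨ q) there: a:T. ✓
— 3 worlds.
For □□¬p ∧ ¬p:
a: □□¬p is T, ¬p is T. ✓
b: □□¬p is T, ¬p is F. ✗
c: □□¬p is T, ¬p is T. ✓
d: □□¬p is F, ¬p is T. ✗
— 2 worlds.

3 and 2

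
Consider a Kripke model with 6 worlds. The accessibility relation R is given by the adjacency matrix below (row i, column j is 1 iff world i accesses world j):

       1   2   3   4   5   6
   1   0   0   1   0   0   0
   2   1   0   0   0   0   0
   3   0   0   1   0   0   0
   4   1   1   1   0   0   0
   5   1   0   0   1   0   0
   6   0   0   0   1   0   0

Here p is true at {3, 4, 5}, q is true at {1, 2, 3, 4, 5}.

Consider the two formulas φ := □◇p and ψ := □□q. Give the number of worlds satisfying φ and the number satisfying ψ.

For □◇p:
1: successors {3}; ◇p there: 3:T. ✓
2: successors {1}; ◇p there: 1:T. ✓
3: successors {3}; ◇p there: 3:T. ✓
4: successors {1, 2, 3}; ◇p there: 1:T, 2:F, 3:T. ✗
5: successors {1, 4}; ◇p there: 1:T, 4:T. ✓
6: successors {4}; ◇p there: 4:T. ✓
— 5 worlds.
For □□q:
1: successors {3}; □q there: 3:T. ✓
2: successors {1}; □q there: 1:T. ✓
3: successors {3}; □q there: 3:T. ✓
4: successors {1, 2, 3}; □q there: 1:T, 2:T, 3:T. ✓
5: successors {1, 4}; □q there: 1:T, 4:T. ✓
6: successors {4}; □q there: 4:T. ✓
— 6 worlds.

5 and 6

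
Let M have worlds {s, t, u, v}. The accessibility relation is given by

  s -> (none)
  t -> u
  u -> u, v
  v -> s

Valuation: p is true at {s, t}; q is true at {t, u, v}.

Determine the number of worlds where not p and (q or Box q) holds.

2

s: not p is F, q or Box q is T. ✗
t: not p is F, q or Box q is T. ✗
u: not p is T, q or Box q is T. ✓
v: not p is T, q or Box q is T. ✓
Satisfying worlds: {u, v}.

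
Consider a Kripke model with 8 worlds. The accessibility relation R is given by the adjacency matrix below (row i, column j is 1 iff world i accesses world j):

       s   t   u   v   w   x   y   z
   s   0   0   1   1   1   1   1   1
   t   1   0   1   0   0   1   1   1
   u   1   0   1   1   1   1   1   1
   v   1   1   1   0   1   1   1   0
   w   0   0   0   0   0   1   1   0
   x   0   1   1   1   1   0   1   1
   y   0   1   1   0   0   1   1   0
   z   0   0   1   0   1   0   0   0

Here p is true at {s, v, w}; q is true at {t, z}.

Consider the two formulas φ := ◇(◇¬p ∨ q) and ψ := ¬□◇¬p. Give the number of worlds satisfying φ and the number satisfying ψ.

For ◇(◇¬p ∨ q):
s: successors {u, v, w, x, y, z}; ◇¬p ∨ q there: u:T, v:T, w:T, x:T, y:T, z:T. ✓
t: successors {s, u, x, y, z}; ◇¬p ∨ q there: s:T, u:T, x:T, y:T, z:T. ✓
u: successors {s, u, v, w, x, y, z}; ◇¬p ∨ q there: s:T, u:T, v:T, w:T, x:T, y:T, z:T. ✓
v: successors {s, t, u, w, x, y}; ◇¬p ∨ q there: s:T, t:T, u:T, w:T, x:T, y:T. ✓
w: successors {x, y}; ◇¬p ∨ q there: x:T, y:T. ✓
x: successors {t, u, v, w, y, z}; ◇¬p ∨ q there: t:T, u:T, v:T, w:T, y:T, z:T. ✓
y: successors {t, u, x, y}; ◇¬p ∨ q there: t:T, u:T, x:T, y:T. ✓
z: successors {u, w}; ◇¬p ∨ q there: u:T, w:T. ✓
— 8 worlds.
For ¬□◇¬p:
s: □◇¬p is T. ✗
t: □◇¬p is T. ✗
u: □◇¬p is T. ✗
v: □◇¬p is T. ✗
w: □◇¬p is T. ✗
x: □◇¬p is T. ✗
y: □◇¬p is T. ✗
z: □◇¬p is T. ✗
— 0 worlds.

8 and 0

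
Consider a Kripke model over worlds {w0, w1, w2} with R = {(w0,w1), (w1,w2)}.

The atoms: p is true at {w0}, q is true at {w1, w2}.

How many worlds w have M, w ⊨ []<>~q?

w0: successors {w1}; <>~q there: w1:F. ✗
w1: successors {w2}; <>~q there: w2:F. ✗
w2: no successors, so []<>~q holds vacuously. ✓
Satisfying worlds: {w2}.

1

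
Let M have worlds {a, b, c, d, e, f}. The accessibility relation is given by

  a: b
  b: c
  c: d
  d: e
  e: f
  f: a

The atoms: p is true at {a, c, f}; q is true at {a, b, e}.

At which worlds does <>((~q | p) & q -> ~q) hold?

a: successors {b}; (~q | p) & q -> ~q there: b:T. ✓
b: successors {c}; (~q | p) & q -> ~q there: c:T. ✓
c: successors {d}; (~q | p) & q -> ~q there: d:T. ✓
d: successors {e}; (~q | p) & q -> ~q there: e:T. ✓
e: successors {f}; (~q | p) & q -> ~q there: f:T. ✓
f: successors {a}; (~q | p) & q -> ~q there: a:F. ✗

{a, b, c, d, e}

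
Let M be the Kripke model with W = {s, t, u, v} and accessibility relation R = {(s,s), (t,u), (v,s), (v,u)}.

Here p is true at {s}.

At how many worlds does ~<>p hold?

2

s: <>p is T. ✗
t: <>p is F. ✓
u: <>p is F. ✓
v: <>p is T. ✗
Satisfying worlds: {t, u}.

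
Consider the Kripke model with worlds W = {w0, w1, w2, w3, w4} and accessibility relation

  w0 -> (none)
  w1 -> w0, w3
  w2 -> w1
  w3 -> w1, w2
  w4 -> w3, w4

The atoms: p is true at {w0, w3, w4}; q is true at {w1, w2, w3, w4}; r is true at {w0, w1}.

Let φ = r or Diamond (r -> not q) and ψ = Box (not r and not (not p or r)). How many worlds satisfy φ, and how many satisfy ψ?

4 and 2

For r or Diamond (r -> not q):
w0: r is T, Diamond (r -> not q) is F. ✓
w1: r is T, Diamond (r -> not q) is T. ✓
w2: r is F, Diamond (r -> not q) is F. ✗
w3: r is F, Diamond (r -> not q) is T. ✓
w4: r is F, Diamond (r -> not q) is T. ✓
— 4 worlds.
For Box (not r and not (not p or r)):
w0: no successors, so Box (not r and not (not p or r)) holds vacuously. ✓
w1: successors {w0, w3}; not r and not (not p or r) there: w0:F, w3:T. ✗
w2: successors {w1}; not r and not (not p or r) there: w1:F. ✗
w3: successors {w1, w2}; not r and not (not p or r) there: w1:F, w2:F. ✗
w4: successors {w3, w4}; not r and not (not p or r) there: w3:T, w4:T. ✓
— 2 worlds.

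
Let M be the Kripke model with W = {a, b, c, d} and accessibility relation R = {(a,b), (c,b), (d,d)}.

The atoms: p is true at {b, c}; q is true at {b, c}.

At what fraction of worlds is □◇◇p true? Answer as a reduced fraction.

a: successors {b}; ◇◇p there: b:F. ✗
b: no successors, so □◇◇p holds vacuously. ✓
c: successors {b}; ◇◇p there: b:F. ✗
d: successors {d}; ◇◇p there: d:F. ✗
That's 1 of 4 worlds, so 1/4.

1/4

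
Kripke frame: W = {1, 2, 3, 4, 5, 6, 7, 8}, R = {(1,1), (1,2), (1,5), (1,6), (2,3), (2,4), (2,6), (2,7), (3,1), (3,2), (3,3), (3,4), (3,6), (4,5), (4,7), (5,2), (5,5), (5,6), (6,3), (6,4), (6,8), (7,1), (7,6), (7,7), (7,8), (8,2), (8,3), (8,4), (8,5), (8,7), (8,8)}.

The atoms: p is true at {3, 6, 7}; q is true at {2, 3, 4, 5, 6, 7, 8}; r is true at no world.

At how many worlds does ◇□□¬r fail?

1: successors {1, 2, 5, 6}; □□¬r there: 1:T, 2:T, 5:T, 6:T. ✓
2: successors {3, 4, 6, 7}; □□¬r there: 3:T, 4:T, 6:T, 7:T. ✓
3: successors {1, 2, 3, 4, 6}; □□¬r there: 1:T, 2:T, 3:T, 4:T, 6:T. ✓
4: successors {5, 7}; □□¬r there: 5:T, 7:T. ✓
5: successors {2, 5, 6}; □□¬r there: 2:T, 5:T, 6:T. ✓
6: successors {3, 4, 8}; □□¬r there: 3:T, 4:T, 8:T. ✓
7: successors {1, 6, 7, 8}; □□¬r there: 1:T, 6:T, 7:T, 8:T. ✓
8: successors {2, 3, 4, 5, 7, 8}; □□¬r there: 2:T, 3:T, 4:T, 5:T, 7:T, 8:T. ✓
Satisfying worlds: {1, 2, 3, 4, 5, 6, 7, 8}.
So ◇□□¬r fails at the other 0 worlds.

0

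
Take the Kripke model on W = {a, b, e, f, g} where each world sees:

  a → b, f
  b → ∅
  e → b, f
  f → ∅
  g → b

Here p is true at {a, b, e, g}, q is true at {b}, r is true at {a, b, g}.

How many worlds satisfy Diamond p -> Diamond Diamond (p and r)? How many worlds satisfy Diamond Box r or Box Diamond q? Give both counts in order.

For Diamond p -> Diamond Diamond (p and r):
a: Diamond p is T, Diamond Diamond (p and r) is F. ✗
b: Diamond p is F, Diamond Diamond (p and r) is F. ✓
e: Diamond p is T, Diamond Diamond (p and r) is F. ✗
f: Diamond p is F, Diamond Diamond (p and r) is F. ✓
g: Diamond p is T, Diamond Diamond (p and r) is F. ✗
— 2 worlds.
For Diamond Box r or Box Diamond q:
a: Diamond Box r is T, Box Diamond q is F. ✓
b: Diamond Box r is F, Box Diamond q is T. ✓
e: Diamond Box r is T, Box Diamond q is F. ✓
f: Diamond Box r is F, Box Diamond q is T. ✓
g: Diamond Box r is T, Box Diamond q is F. ✓
— 5 worlds.

2 and 5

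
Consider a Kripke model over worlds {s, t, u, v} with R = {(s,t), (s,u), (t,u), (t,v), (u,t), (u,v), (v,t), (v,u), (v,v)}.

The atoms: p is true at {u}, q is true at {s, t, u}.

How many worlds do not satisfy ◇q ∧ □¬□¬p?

3

s: ◇q is T, □¬□¬p is F. ✗
t: ◇q is T, □¬□¬p is F. ✗
u: ◇q is T, □¬□¬p is T. ✓
v: ◇q is T, □¬□¬p is F. ✗
Satisfying worlds: {u}.
So ◇q ∧ □¬□¬p fails at the other 3 worlds.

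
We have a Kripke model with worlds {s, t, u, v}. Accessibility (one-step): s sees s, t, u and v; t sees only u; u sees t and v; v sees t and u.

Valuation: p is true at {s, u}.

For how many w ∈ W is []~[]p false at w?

3

s: successors {s, t, u, v}; ~[]p there: s:T, t:F, u:T, v:T. ✗
t: successors {u}; ~[]p there: u:T. ✓
u: successors {t, v}; ~[]p there: t:F, v:T. ✗
v: successors {t, u}; ~[]p there: t:F, u:T. ✗
Satisfying worlds: {t}.
So []~[]p fails at the other 3 worlds.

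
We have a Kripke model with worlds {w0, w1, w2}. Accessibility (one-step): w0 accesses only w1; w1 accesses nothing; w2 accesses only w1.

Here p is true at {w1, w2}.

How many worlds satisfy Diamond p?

w0: successors {w1}; p there: w1:T. ✓
w1: no successors, so Diamond p fails. ✗
w2: successors {w1}; p there: w1:T. ✓
Satisfying worlds: {w0, w2}.

2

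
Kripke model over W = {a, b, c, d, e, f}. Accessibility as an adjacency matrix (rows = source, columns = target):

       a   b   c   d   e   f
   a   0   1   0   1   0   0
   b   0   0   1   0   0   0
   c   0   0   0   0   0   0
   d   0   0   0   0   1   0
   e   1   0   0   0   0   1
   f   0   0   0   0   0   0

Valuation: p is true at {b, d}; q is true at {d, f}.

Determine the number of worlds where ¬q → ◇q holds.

4

a: ¬q is T, ◇q is T. ✓
b: ¬q is T, ◇q is F. ✗
c: ¬q is T, ◇q is F. ✗
d: ¬q is F, ◇q is F. ✓
e: ¬q is T, ◇q is T. ✓
f: ¬q is F, ◇q is F. ✓
Satisfying worlds: {a, d, e, f}.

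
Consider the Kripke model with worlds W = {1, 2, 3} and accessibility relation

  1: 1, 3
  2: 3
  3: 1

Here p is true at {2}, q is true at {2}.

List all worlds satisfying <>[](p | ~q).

1: successors {1, 3}; [](p | ~q) there: 1:T, 3:T. ✓
2: successors {3}; [](p | ~q) there: 3:T. ✓
3: successors {1}; [](p | ~q) there: 1:T. ✓

{1, 2, 3}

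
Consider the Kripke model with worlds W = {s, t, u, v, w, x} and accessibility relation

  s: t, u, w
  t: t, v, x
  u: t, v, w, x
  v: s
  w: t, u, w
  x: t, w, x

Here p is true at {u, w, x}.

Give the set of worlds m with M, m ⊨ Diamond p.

s: successors {t, u, w}; p there: t:F, u:T, w:T. ✓
t: successors {t, v, x}; p there: t:F, v:F, x:T. ✓
u: successors {t, v, w, x}; p there: t:F, v:F, w:T, x:T. ✓
v: successors {s}; p there: s:F. ✗
w: successors {t, u, w}; p there: t:F, u:T, w:T. ✓
x: successors {t, w, x}; p there: t:F, w:T, x:T. ✓

{s, t, u, w, x}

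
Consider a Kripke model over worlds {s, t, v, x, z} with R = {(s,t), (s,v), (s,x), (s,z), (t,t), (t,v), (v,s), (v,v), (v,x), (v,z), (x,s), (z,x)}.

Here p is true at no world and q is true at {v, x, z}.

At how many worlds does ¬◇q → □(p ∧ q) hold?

s: ¬◇q is F, □(p ∧ q) is F. ✓
t: ¬◇q is F, □(p ∧ q) is F. ✓
v: ¬◇q is F, □(p ∧ q) is F. ✓
x: ¬◇q is T, □(p ∧ q) is F. ✗
z: ¬◇q is F, □(p ∧ q) is F. ✓
Satisfying worlds: {s, t, v, z}.

4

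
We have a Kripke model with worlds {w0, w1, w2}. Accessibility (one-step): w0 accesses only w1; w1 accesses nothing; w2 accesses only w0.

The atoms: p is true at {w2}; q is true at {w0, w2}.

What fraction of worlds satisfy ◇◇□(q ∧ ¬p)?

w0: successors {w1}; ◇□(q ∧ ¬p) there: w1:F. ✗
w1: no successors, so ◇◇□(q ∧ ¬p) fails. ✗
w2: successors {w0}; ◇□(q ∧ ¬p) there: w0:T. ✓
That's 1 of 3 worlds, so 1/3.

1/3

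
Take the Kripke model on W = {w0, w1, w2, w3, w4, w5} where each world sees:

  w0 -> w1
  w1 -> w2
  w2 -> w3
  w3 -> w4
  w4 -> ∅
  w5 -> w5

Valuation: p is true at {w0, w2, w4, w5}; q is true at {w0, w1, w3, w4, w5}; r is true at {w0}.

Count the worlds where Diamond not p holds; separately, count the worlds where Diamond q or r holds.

For Diamond not p:
w0: successors {w1}; not p there: w1:T. ✓
w1: successors {w2}; not p there: w2:F. ✗
w2: successors {w3}; not p there: w3:T. ✓
w3: successors {w4}; not p there: w4:F. ✗
w4: no successors, so Diamond not p fails. ✗
w5: successors {w5}; not p there: w5:F. ✗
— 2 worlds.
For Diamond q or r:
w0: Diamond q is T, r is T. ✓
w1: Diamond q is F, r is F. ✗
w2: Diamond q is T, r is F. ✓
w3: Diamond q is T, r is F. ✓
w4: Diamond q is F, r is F. ✗
w5: Diamond q is T, r is F. ✓
— 4 worlds.

2 and 4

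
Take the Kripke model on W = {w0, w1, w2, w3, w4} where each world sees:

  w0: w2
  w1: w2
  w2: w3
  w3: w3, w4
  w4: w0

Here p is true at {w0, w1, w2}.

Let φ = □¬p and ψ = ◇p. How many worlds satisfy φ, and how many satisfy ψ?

For □¬p:
w0: successors {w2}; ¬p there: w2:F. ✗
w1: successors {w2}; ¬p there: w2:F. ✗
w2: successors {w3}; ¬p there: w3:T. ✓
w3: successors {w3, w4}; ¬p there: w3:T, w4:T. ✓
w4: successors {w0}; ¬p there: w0:F. ✗
— 2 worlds.
For ◇p:
w0: successors {w2}; p there: w2:T. ✓
w1: successors {w2}; p there: w2:T. ✓
w2: successors {w3}; p there: w3:F. ✗
w3: successors {w3, w4}; p there: w3:F, w4:F. ✗
w4: successors {w0}; p there: w0:T. ✓
— 3 worlds.

2 and 3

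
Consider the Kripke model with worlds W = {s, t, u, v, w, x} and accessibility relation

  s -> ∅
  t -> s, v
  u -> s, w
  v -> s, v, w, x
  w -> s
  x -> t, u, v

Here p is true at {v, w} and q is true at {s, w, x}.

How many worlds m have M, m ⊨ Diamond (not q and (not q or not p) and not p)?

1

s: no successors, so Diamond (not q and (not q or not p) and not p) fails. ✗
t: successors {s, v}; not q and (not q or not p) and not p there: s:F, v:F. ✗
u: successors {s, w}; not q and (not q or not p) and not p there: s:F, w:F. ✗
v: successors {s, v, w, x}; not q and (not q or not p) and not p there: s:F, v:F, w:F, x:F. ✗
w: successors {s}; not q and (not q or not p) and not p there: s:F. ✗
x: successors {t, u, v}; not q and (not q or not p) and not p there: t:T, u:T, v:F. ✓
Satisfying worlds: {x}.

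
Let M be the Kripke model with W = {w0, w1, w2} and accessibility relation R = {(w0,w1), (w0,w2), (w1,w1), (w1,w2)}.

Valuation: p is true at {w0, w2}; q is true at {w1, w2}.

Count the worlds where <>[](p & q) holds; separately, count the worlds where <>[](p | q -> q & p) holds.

For <>[](p & q):
w0: successors {w1, w2}; [](p & q) there: w1:F, w2:T. ✓
w1: successors {w1, w2}; [](p & q) there: w1:F, w2:T. ✓
w2: no successors, so <>[](p & q) fails. ✗
— 2 worlds.
For <>[](p | q -> q & p):
w0: successors {w1, w2}; [](p | q -> q & p) there: w1:F, w2:T. ✓
w1: successors {w1, w2}; [](p | q -> q & p) there: w1:F, w2:T. ✓
w2: no successors, so <>[](p | q -> q & p) fails. ✗
— 2 worlds.

2 and 2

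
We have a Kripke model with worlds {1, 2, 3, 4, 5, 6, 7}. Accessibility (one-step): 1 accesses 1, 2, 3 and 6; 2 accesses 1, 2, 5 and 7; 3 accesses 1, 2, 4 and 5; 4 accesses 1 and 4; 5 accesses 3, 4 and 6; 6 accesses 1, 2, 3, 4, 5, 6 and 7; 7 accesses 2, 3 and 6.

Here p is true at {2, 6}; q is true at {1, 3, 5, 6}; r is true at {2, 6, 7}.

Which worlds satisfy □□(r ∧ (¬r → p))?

1: successors {1, 2, 3, 6}; □(r ∧ (¬r → p)) there: 1:F, 2:F, 3:F, 6:F. ✗
2: successors {1, 2, 5, 7}; □(r ∧ (¬r → p)) there: 1:F, 2:F, 5:F, 7:F. ✗
3: successors {1, 2, 4, 5}; □(r ∧ (¬r → p)) there: 1:F, 2:F, 4:F, 5:F. ✗
4: successors {1, 4}; □(r ∧ (¬r → p)) there: 1:F, 4:F. ✗
5: successors {3, 4, 6}; □(r ∧ (¬r → p)) there: 3:F, 4:F, 6:F. ✗
6: successors {1, 2, 3, 4, 5, 6, 7}; □(r ∧ (¬r → p)) there: 1:F, 2:F, 3:F, 4:F, 5:F, 6:F, 7:F. ✗
7: successors {2, 3, 6}; □(r ∧ (¬r → p)) there: 2:F, 3:F, 6:F. ✗

∅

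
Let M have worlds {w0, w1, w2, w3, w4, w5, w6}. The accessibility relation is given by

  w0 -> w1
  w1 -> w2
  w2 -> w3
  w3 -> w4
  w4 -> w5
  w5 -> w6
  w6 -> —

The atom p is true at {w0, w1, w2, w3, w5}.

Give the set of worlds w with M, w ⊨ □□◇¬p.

{w1, w3, w5, w6}

w0: successors {w1}; □◇¬p there: w1:F. ✗
w1: successors {w2}; □◇¬p there: w2:T. ✓
w2: successors {w3}; □◇¬p there: w3:F. ✗
w3: successors {w4}; □◇¬p there: w4:T. ✓
w4: successors {w5}; □◇¬p there: w5:F. ✗
w5: successors {w6}; □◇¬p there: w6:T. ✓
w6: no successors, so □□◇¬p holds vacuously. ✓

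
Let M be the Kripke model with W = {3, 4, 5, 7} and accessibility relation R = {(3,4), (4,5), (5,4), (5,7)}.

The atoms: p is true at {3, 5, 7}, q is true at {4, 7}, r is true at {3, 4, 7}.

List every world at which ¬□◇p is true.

3: □◇p is T. ✗
4: □◇p is T. ✗
5: □◇p is F. ✓
7: □◇p is T. ✗

{5}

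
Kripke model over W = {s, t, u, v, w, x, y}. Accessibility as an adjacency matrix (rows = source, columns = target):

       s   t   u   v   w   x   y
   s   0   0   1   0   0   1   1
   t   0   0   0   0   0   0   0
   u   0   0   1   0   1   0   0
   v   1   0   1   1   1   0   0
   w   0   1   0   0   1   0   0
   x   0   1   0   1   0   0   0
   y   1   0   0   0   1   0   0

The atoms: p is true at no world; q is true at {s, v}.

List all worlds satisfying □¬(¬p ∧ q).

{s, t, u, w}

s: successors {u, x, y}; ¬(¬p ∧ q) there: u:T, x:T, y:T. ✓
t: no successors, so □¬(¬p ∧ q) holds vacuously. ✓
u: successors {u, w}; ¬(¬p ∧ q) there: u:T, w:T. ✓
v: successors {s, u, v, w}; ¬(¬p ∧ q) there: s:F, u:T, v:F, w:T. ✗
w: successors {t, w}; ¬(¬p ∧ q) there: t:T, w:T. ✓
x: successors {t, v}; ¬(¬p ∧ q) there: t:T, v:F. ✗
y: successors {s, w}; ¬(¬p ∧ q) there: s:F, w:T. ✗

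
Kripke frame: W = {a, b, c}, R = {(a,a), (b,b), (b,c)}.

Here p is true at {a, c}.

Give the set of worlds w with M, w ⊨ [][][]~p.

{c}

a: successors {a}; [][]~p there: a:F. ✗
b: successors {b, c}; [][]~p there: b:F, c:T. ✗
c: no successors, so [][][]~p holds vacuously. ✓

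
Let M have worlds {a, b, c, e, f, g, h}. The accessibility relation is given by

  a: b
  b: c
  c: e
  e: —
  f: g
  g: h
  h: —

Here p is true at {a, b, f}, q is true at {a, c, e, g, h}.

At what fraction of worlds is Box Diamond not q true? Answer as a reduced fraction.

2/7

a: successors {b}; Diamond not q there: b:F. ✗
b: successors {c}; Diamond not q there: c:F. ✗
c: successors {e}; Diamond not q there: e:F. ✗
e: no successors, so Box Diamond not q holds vacuously. ✓
f: successors {g}; Diamond not q there: g:F. ✗
g: successors {h}; Diamond not q there: h:F. ✗
h: no successors, so Box Diamond not q holds vacuously. ✓
That's 2 of 7 worlds, so 2/7.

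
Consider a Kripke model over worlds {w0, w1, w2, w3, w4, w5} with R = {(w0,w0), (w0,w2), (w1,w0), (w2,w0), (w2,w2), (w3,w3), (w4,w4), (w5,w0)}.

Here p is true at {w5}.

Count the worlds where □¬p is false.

w0: successors {w0, w2}; ¬p there: w0:T, w2:T. ✓
w1: successors {w0}; ¬p there: w0:T. ✓
w2: successors {w0, w2}; ¬p there: w0:T, w2:T. ✓
w3: successors {w3}; ¬p there: w3:T. ✓
w4: successors {w4}; ¬p there: w4:T. ✓
w5: successors {w0}; ¬p there: w0:T. ✓
Satisfying worlds: {w0, w1, w2, w3, w4, w5}.
So □¬p fails at the other 0 worlds.

0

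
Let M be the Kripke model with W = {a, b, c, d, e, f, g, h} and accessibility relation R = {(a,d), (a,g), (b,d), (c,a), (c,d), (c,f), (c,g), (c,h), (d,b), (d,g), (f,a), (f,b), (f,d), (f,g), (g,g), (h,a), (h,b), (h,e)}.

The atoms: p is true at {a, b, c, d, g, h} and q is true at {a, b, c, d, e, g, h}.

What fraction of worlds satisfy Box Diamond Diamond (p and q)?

a: successors {d, g}; Diamond Diamond (p and q) there: d:T, g:T. ✓
b: successors {d}; Diamond Diamond (p and q) there: d:T. ✓
c: successors {a, d, f, g, h}; Diamond Diamond (p and q) there: a:T, d:T, f:T, g:T, h:T. ✓
d: successors {b, g}; Diamond Diamond (p and q) there: b:T, g:T. ✓
e: no successors, so Box Diamond Diamond (p and q) holds vacuously. ✓
f: successors {a, b, d, g}; Diamond Diamond (p and q) there: a:T, b:T, d:T, g:T. ✓
g: successors {g}; Diamond Diamond (p and q) there: g:T. ✓
h: successors {a, b, e}; Diamond Diamond (p and q) there: a:T, b:T, e:F. ✗
That's 7 of 8 worlds, so 7/8.

7/8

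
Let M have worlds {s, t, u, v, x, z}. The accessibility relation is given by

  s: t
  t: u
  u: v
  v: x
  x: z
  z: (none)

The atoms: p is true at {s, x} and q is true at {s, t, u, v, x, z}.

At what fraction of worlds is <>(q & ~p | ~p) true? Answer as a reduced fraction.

s: successors {t}; q & ~p | ~p there: t:T. ✓
t: successors {u}; q & ~p | ~p there: u:T. ✓
u: successors {v}; q & ~p | ~p there: v:T. ✓
v: successors {x}; q & ~p | ~p there: x:F. ✗
x: successors {z}; q & ~p | ~p there: z:T. ✓
z: no successors, so <>(q & ~p | ~p) fails. ✗
That's 4 of 6 worlds, so 4/6 = 2/3.

2/3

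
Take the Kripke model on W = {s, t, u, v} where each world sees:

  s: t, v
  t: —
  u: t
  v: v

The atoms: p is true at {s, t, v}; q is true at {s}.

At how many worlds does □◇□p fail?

2

s: successors {t, v}; ◇□p there: t:F, v:T. ✗
t: no successors, so □◇□p holds vacuously. ✓
u: successors {t}; ◇□p there: t:F. ✗
v: successors {v}; ◇□p there: v:T. ✓
Satisfying worlds: {t, v}.
So □◇□p fails at the other 2 worlds.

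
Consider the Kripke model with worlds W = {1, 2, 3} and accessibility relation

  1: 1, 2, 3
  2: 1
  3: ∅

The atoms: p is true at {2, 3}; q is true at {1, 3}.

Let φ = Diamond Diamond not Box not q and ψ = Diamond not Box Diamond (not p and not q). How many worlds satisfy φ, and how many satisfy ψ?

For Diamond Diamond not Box not q:
1: successors {1, 2, 3}; Diamond not Box not q there: 1:T, 2:T, 3:F. ✓
2: successors {1}; Diamond not Box not q there: 1:T. ✓
3: no successors, so Diamond Diamond not Box not q fails. ✗
— 2 worlds.
For Diamond not Box Diamond (not p and not q):
1: successors {1, 2, 3}; not Box Diamond (not p and not q) there: 1:T, 2:T, 3:F. ✓
2: successors {1}; not Box Diamond (not p and not q) there: 1:T. ✓
3: no successors, so Diamond not Box Diamond (not p and not q) fails. ✗
— 2 worlds.

2 and 2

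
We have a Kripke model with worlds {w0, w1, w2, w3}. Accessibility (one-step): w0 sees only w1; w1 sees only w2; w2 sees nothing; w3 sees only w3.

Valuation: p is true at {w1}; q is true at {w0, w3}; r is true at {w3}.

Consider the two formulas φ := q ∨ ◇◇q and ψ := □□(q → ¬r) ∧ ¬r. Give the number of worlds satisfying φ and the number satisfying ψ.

For q ∨ ◇◇q:
w0: q is T, ◇◇q is F. ✓
w1: q is F, ◇◇q is F. ✗
w2: q is F, ◇◇q is F. ✗
w3: q is T, ◇◇q is T. ✓
— 2 worlds.
For □□(q → ¬r) ∧ ¬r:
w0: □□(q → ¬r) is T, ¬r is T. ✓
w1: □□(q → ¬r) is T, ¬r is T. ✓
w2: □□(q → ¬r) is T, ¬r is T. ✓
w3: □□(q → ¬r) is F, ¬r is F. ✗
— 3 worlds.

2 and 3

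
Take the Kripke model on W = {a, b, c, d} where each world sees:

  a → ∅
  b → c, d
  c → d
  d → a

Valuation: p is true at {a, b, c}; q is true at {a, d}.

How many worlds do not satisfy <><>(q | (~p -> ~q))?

a: no successors, so <><>(q | (~p -> ~q)) fails. ✗
b: successors {c, d}; <>(q | (~p -> ~q)) there: c:T, d:T. ✓
c: successors {d}; <>(q | (~p -> ~q)) there: d:T. ✓
d: successors {a}; <>(q | (~p -> ~q)) there: a:F. ✗
Satisfying worlds: {b, c}.
So <><>(q | (~p -> ~q)) fails at the other 2 worlds.

2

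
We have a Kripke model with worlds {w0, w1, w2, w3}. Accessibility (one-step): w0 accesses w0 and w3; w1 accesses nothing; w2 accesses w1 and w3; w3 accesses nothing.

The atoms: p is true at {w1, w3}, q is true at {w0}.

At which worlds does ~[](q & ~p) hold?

{w0, w2}

w0: [](q & ~p) is F. ✓
w1: [](q & ~p) is T. ✗
w2: [](q & ~p) is F. ✓
w3: [](q & ~p) is T. ✗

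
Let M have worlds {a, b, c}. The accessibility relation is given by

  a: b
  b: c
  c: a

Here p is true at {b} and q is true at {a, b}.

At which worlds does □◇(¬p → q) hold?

a: successors {b}; ◇(¬p → q) there: b:F. ✗
b: successors {c}; ◇(¬p → q) there: c:T. ✓
c: successors {a}; ◇(¬p → q) there: a:T. ✓

{b, c}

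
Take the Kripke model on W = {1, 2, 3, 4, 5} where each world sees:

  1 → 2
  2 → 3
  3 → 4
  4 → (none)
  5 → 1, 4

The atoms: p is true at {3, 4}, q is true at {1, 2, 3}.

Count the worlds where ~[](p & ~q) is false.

1: [](p & ~q) is F. ✓
2: [](p & ~q) is F. ✓
3: [](p & ~q) is T. ✗
4: [](p & ~q) is T. ✗
5: [](p & ~q) is F. ✓
Satisfying worlds: {1, 2, 5}.
So ~[](p & ~q) fails at the other 2 worlds.

2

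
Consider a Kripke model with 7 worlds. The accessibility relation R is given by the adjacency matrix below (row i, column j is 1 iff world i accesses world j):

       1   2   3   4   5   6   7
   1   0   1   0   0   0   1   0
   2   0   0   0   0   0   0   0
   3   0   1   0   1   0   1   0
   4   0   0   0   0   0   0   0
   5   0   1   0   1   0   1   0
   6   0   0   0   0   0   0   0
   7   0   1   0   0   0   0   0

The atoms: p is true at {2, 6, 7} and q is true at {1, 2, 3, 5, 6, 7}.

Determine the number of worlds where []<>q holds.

3

1: successors {2, 6}; <>q there: 2:F, 6:F. ✗
2: no successors, so []<>q holds vacuously. ✓
3: successors {2, 4, 6}; <>q there: 2:F, 4:F, 6:F. ✗
4: no successors, so []<>q holds vacuously. ✓
5: successors {2, 4, 6}; <>q there: 2:F, 4:F, 6:F. ✗
6: no successors, so []<>q holds vacuously. ✓
7: successors {2}; <>q there: 2:F. ✗
Satisfying worlds: {2, 4, 6}.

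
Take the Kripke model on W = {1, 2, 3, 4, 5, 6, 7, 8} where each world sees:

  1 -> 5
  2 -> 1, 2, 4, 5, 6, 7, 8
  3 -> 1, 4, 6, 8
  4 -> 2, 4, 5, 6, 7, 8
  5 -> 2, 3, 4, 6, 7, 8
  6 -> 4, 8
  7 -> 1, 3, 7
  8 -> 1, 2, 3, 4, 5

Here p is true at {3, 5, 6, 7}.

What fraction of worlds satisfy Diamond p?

7/8

1: successors {5}; p there: 5:T. ✓
2: successors {1, 2, 4, 5, 6, 7, 8}; p there: 1:F, 2:F, 4:F, 5:T, 6:T, 7:T, 8:F. ✓
3: successors {1, 4, 6, 8}; p there: 1:F, 4:F, 6:T, 8:F. ✓
4: successors {2, 4, 5, 6, 7, 8}; p there: 2:F, 4:F, 5:T, 6:T, 7:T, 8:F. ✓
5: successors {2, 3, 4, 6, 7, 8}; p there: 2:F, 3:T, 4:F, 6:T, 7:T, 8:F. ✓
6: successors {4, 8}; p there: 4:F, 8:F. ✗
7: successors {1, 3, 7}; p there: 1:F, 3:T, 7:T. ✓
8: successors {1, 2, 3, 4, 5}; p there: 1:F, 2:F, 3:T, 4:F, 5:T. ✓
That's 7 of 8 worlds, so 7/8.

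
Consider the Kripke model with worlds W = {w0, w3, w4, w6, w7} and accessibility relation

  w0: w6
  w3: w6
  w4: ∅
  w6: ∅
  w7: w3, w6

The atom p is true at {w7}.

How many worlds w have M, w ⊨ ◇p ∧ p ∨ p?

1

w0: ◇p ∧ p is F, p is F. ✗
w3: ◇p ∧ p is F, p is F. ✗
w4: ◇p ∧ p is F, p is F. ✗
w6: ◇p ∧ p is F, p is F. ✗
w7: ◇p ∧ p is F, p is T. ✓
Satisfying worlds: {w7}.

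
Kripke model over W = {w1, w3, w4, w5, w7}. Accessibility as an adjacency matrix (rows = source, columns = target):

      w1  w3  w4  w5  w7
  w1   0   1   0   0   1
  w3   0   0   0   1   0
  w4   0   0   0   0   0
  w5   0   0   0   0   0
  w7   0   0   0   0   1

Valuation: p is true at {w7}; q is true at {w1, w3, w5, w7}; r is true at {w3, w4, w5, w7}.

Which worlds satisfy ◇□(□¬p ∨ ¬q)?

w1: successors {w3, w7}; □(□¬p ∨ ¬q) there: w3:T, w7:F. ✓
w3: successors {w5}; □(□¬p ∨ ¬q) there: w5:T. ✓
w4: no successors, so ◇□(□¬p ∨ ¬q) fails. ✗
w5: no successors, so ◇□(□¬p ∨ ¬q) fails. ✗
w7: successors {w7}; □(□¬p ∨ ¬q) there: w7:F. ✗

{w1, w3}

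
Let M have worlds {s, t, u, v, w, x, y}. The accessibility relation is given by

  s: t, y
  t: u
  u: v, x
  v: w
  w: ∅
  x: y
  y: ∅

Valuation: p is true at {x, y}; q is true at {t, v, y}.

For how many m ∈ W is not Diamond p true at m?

s: Diamond p is T. ✗
t: Diamond p is F. ✓
u: Diamond p is T. ✗
v: Diamond p is F. ✓
w: Diamond p is F. ✓
x: Diamond p is T. ✗
y: Diamond p is F. ✓
Satisfying worlds: {t, v, w, y}.

4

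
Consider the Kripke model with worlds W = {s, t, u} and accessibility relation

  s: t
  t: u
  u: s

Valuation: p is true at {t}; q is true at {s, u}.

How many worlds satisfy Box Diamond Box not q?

s: successors {t}; Diamond Box not q there: t:F. ✗
t: successors {u}; Diamond Box not q there: u:T. ✓
u: successors {s}; Diamond Box not q there: s:F. ✗
Satisfying worlds: {t}.

1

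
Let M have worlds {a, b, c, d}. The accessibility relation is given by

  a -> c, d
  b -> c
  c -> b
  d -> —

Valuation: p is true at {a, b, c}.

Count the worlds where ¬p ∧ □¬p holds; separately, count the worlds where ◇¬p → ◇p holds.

1 and 4

For ¬p ∧ □¬p:
a: ¬p is F, □¬p is F. ✗
b: ¬p is F, □¬p is F. ✗
c: ¬p is F, □¬p is F. ✗
d: ¬p is T, □¬p is T. ✓
— 1 world.
For ◇¬p → ◇p:
a: ◇¬p is T, ◇p is T. ✓
b: ◇¬p is F, ◇p is T. ✓
c: ◇¬p is F, ◇p is T. ✓
d: ◇¬p is F, ◇p is F. ✓
— 4 worlds.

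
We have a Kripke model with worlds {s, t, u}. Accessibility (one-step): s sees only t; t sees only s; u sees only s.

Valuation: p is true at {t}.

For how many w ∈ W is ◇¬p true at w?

2

s: successors {t}; ¬p there: t:F. ✗
t: successors {s}; ¬p there: s:T. ✓
u: successors {s}; ¬p there: s:T. ✓
Satisfying worlds: {t, u}.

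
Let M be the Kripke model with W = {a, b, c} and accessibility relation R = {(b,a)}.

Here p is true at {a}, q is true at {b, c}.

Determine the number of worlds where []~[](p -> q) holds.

2

a: no successors, so []~[](p -> q) holds vacuously. ✓
b: successors {a}; ~[](p -> q) there: a:F. ✗
c: no successors, so []~[](p -> q) holds vacuously. ✓
Satisfying worlds: {a, c}.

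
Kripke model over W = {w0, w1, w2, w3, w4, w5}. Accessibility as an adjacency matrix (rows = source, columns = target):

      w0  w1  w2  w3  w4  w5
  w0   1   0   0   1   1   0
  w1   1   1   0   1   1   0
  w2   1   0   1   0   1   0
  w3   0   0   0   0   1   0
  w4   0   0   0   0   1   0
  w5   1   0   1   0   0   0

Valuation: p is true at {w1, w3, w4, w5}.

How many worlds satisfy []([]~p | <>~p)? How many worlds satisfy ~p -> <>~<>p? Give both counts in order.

For []([]~p | <>~p):
w0: successors {w0, w3, w4}; []~p | <>~p there: w0:T, w3:F, w4:F. ✗
w1: successors {w0, w1, w3, w4}; []~p | <>~p there: w0:T, w1:T, w3:F, w4:F. ✗
w2: successors {w0, w2, w4}; []~p | <>~p there: w0:T, w2:T, w4:F. ✗
w3: successors {w4}; []~p | <>~p there: w4:F. ✗
w4: successors {w4}; []~p | <>~p there: w4:F. ✗
w5: successors {w0, w2}; []~p | <>~p there: w0:T, w2:T. ✓
— 1 world.
For ~p -> <>~<>p:
w0: ~p is T, <>~<>p is F. ✗
w1: ~p is F, <>~<>p is F. ✓
w2: ~p is T, <>~<>p is F. ✗
w3: ~p is F, <>~<>p is F. ✓
w4: ~p is F, <>~<>p is F. ✓
w5: ~p is F, <>~<>p is F. ✓
— 4 worlds.

1 and 4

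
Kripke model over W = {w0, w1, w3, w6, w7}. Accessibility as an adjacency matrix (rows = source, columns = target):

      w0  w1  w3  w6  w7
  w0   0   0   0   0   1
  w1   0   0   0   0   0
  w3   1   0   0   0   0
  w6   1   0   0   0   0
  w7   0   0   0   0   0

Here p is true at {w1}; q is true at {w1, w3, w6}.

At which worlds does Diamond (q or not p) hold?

{w0, w3, w6}

w0: successors {w7}; q or not p there: w7:T. ✓
w1: no successors, so Diamond (q or not p) fails. ✗
w3: successors {w0}; q or not p there: w0:T. ✓
w6: successors {w0}; q or not p there: w0:T. ✓
w7: no successors, so Diamond (q or not p) fails. ✗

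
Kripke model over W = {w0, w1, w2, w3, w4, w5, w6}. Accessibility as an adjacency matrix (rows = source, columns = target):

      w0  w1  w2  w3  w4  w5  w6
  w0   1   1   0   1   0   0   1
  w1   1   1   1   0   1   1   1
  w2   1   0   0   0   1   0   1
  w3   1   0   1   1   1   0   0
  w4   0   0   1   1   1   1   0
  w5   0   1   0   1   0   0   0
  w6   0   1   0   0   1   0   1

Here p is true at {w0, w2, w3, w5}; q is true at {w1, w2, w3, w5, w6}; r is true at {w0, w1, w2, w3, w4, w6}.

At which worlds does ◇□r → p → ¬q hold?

{w0, w1, w4, w6}

w0: ◇□r is T, p → ¬q is T. ✓
w1: ◇□r is T, p → ¬q is T. ✓
w2: ◇□r is T, p → ¬q is F. ✗
w3: ◇□r is T, p → ¬q is F. ✗
w4: ◇□r is T, p → ¬q is T. ✓
w5: ◇□r is T, p → ¬q is F. ✗
w6: ◇□r is T, p → ¬q is T. ✓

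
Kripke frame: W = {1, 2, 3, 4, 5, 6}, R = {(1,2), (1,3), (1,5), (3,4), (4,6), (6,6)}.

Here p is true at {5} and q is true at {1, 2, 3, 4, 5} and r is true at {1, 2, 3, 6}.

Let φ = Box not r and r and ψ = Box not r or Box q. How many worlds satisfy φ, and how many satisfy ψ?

For Box not r and r:
1: Box not r is F, r is T. ✗
2: Box not r is T, r is T. ✓
3: Box not r is T, r is T. ✓
4: Box not r is F, r is F. ✗
5: Box not r is T, r is F. ✗
6: Box not r is F, r is T. ✗
— 2 worlds.
For Box not r or Box q:
1: Box not r is F, Box q is T. ✓
2: Box not r is T, Box q is T. ✓
3: Box not r is T, Box q is T. ✓
4: Box not r is F, Box q is F. ✗
5: Box not r is T, Box q is T. ✓
6: Box not r is F, Box q is F. ✗
— 4 worlds.

2 and 4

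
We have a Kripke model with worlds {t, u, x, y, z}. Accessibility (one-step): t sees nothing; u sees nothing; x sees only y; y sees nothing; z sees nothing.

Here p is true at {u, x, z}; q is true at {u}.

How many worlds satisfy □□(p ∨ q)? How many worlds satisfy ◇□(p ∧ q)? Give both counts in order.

For □□(p ∨ q):
t: no successors, so □□(p ∨ q) holds vacuously. ✓
u: no successors, so □□(p ∨ q) holds vacuously. ✓
x: successors {y}; □(p ∨ q) there: y:T. ✓
y: no successors, so □□(p ∨ q) holds vacuously. ✓
z: no successors, so □□(p ∨ q) holds vacuously. ✓
— 5 worlds.
For ◇□(p ∧ q):
t: no successors, so ◇□(p ∧ q) fails. ✗
u: no successors, so ◇□(p ∧ q) fails. ✗
x: successors {y}; □(p ∧ q) there: y:T. ✓
y: no successors, so ◇□(p ∧ q) fails. ✗
z: no successors, so ◇□(p ∧ q) fails. ✗
— 1 world.

5 and 1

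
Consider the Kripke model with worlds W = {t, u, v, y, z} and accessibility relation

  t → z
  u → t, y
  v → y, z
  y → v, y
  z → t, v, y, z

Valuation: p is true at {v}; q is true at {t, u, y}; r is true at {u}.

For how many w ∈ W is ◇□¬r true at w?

5

t: successors {z}; □¬r there: z:T. ✓
u: successors {t, y}; □¬r there: t:T, y:T. ✓
v: successors {y, z}; □¬r there: y:T, z:T. ✓
y: successors {v, y}; □¬r there: v:T, y:T. ✓
z: successors {t, v, y, z}; □¬r there: t:T, v:T, y:T, z:T. ✓
Satisfying worlds: {t, u, v, y, z}.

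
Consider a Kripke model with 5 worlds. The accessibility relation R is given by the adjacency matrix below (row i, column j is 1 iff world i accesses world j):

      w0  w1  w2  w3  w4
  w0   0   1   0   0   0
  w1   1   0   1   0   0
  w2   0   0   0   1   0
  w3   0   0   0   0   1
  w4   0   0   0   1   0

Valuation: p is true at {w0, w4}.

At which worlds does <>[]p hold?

w0: successors {w1}; []p there: w1:F. ✗
w1: successors {w0, w2}; []p there: w0:F, w2:F. ✗
w2: successors {w3}; []p there: w3:T. ✓
w3: successors {w4}; []p there: w4:F. ✗
w4: successors {w3}; []p there: w3:T. ✓

{w2, w4}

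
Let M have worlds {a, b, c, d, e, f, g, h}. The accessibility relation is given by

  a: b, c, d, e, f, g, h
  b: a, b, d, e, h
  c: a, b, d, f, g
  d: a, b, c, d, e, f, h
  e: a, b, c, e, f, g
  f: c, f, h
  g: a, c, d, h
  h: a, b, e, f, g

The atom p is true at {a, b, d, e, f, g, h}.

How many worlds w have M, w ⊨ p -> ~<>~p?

3

a: p is T, ~<>~p is F. ✗
b: p is T, ~<>~p is T. ✓
c: p is F, ~<>~p is T. ✓
d: p is T, ~<>~p is F. ✗
e: p is T, ~<>~p is F. ✗
f: p is T, ~<>~p is F. ✗
g: p is T, ~<>~p is F. ✗
h: p is T, ~<>~p is T. ✓
Satisfying worlds: {b, c, h}.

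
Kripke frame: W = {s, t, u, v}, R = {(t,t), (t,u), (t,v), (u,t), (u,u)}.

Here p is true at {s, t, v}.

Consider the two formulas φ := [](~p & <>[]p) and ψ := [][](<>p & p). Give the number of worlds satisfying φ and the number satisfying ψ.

2 and 2

For [](~p & <>[]p):
s: no successors, so [](~p & <>[]p) holds vacuously. ✓
t: successors {t, u, v}; ~p & <>[]p there: t:F, u:F, v:F. ✗
u: successors {t, u}; ~p & <>[]p there: t:F, u:F. ✗
v: no successors, so [](~p & <>[]p) holds vacuously. ✓
— 2 worlds.
For [][](<>p & p):
s: no successors, so [][](<>p & p) holds vacuously. ✓
t: successors {t, u, v}; [](<>p & p) there: t:F, u:F, v:T. ✗
u: successors {t, u}; [](<>p & p) there: t:F, u:F. ✗
v: no successors, so [][](<>p & p) holds vacuously. ✓
— 2 worlds.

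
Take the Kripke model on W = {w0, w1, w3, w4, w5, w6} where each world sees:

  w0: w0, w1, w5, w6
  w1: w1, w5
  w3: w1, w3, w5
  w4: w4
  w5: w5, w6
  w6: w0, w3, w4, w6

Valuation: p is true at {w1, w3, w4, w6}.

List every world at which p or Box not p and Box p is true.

w0: p is F, Box not p and Box p is F. ✗
w1: p is T, Box not p and Box p is F. ✓
w3: p is T, Box not p and Box p is F. ✓
w4: p is T, Box not p and Box p is F. ✓
w5: p is F, Box not p and Box p is F. ✗
w6: p is T, Box not p and Box p is F. ✓

{w1, w3, w4, w6}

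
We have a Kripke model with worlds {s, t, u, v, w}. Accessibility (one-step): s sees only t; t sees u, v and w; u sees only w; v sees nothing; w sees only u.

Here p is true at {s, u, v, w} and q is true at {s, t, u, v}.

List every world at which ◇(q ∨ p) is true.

{s, t, u, w}

s: successors {t}; q ∨ p there: t:T. ✓
t: successors {u, v, w}; q ∨ p there: u:T, v:T, w:T. ✓
u: successors {w}; q ∨ p there: w:T. ✓
v: no successors, so ◇(q ∨ p) fails. ✗
w: successors {u}; q ∨ p there: u:T. ✓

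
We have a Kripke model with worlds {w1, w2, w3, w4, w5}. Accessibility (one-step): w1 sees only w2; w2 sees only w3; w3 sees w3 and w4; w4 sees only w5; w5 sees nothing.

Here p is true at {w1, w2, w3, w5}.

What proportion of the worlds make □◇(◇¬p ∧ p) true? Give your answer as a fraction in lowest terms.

w1: successors {w2}; ◇(◇¬p ∧ p) there: w2:T. ✓
w2: successors {w3}; ◇(◇¬p ∧ p) there: w3:T. ✓
w3: successors {w3, w4}; ◇(◇¬p ∧ p) there: w3:T, w4:F. ✗
w4: successors {w5}; ◇(◇¬p ∧ p) there: w5:F. ✗
w5: no successors, so □◇(◇¬p ∧ p) holds vacuously. ✓
That's 3 of 5 worlds, so 3/5.

3/5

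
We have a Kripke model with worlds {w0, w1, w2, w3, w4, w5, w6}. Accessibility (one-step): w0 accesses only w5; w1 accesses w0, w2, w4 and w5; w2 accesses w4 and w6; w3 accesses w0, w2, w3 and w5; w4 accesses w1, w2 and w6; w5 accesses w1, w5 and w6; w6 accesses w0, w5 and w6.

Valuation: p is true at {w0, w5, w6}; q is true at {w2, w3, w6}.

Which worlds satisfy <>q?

{w1, w2, w3, w4, w5, w6}

w0: successors {w5}; q there: w5:F. ✗
w1: successors {w0, w2, w4, w5}; q there: w0:F, w2:T, w4:F, w5:F. ✓
w2: successors {w4, w6}; q there: w4:F, w6:T. ✓
w3: successors {w0, w2, w3, w5}; q there: w0:F, w2:T, w3:T, w5:F. ✓
w4: successors {w1, w2, w6}; q there: w1:F, w2:T, w6:T. ✓
w5: successors {w1, w5, w6}; q there: w1:F, w5:F, w6:T. ✓
w6: successors {w0, w5, w6}; q there: w0:F, w5:F, w6:T. ✓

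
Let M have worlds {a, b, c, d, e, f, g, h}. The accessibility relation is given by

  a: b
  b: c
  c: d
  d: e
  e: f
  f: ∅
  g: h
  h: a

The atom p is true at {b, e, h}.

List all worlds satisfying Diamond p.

{a, d, g}

a: successors {b}; p there: b:T. ✓
b: successors {c}; p there: c:F. ✗
c: successors {d}; p there: d:F. ✗
d: successors {e}; p there: e:T. ✓
e: successors {f}; p there: f:F. ✗
f: no successors, so Diamond p fails. ✗
g: successors {h}; p there: h:T. ✓
h: successors {a}; p there: a:F. ✗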